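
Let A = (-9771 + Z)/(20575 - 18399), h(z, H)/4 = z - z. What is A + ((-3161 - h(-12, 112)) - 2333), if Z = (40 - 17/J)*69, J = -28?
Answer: -334933567/60928 ≈ -5497.2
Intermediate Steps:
h(z, H) = 0 (h(z, H) = 4*(z - z) = 4*0 = 0)
Z = 78453/28 (Z = (40 - 17/(-28))*69 = (40 - 17*(-1/28))*69 = (40 + 17/28)*69 = (1137/28)*69 = 78453/28 ≈ 2801.9)
A = -195135/60928 (A = (-9771 + 78453/28)/(20575 - 18399) = -195135/28/2176 = -195135/28*1/2176 = -195135/60928 ≈ -3.2027)
A + ((-3161 - h(-12, 112)) - 2333) = -195135/60928 + ((-3161 - 1*0) - 2333) = -195135/60928 + ((-3161 + 0) - 2333) = -195135/60928 + (-3161 - 2333) = -195135/60928 - 5494 = -334933567/60928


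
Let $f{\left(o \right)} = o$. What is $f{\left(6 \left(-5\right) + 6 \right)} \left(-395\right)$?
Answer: $9480$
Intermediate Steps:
$f{\left(6 \left(-5\right) + 6 \right)} \left(-395\right) = \left(6 \left(-5\right) + 6\right) \left(-395\right) = \left(-30 + 6\right) \left(-395\right) = \left(-24\right) \left(-395\right) = 9480$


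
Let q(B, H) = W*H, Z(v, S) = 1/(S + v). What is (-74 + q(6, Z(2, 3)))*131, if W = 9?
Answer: -47291/5 ≈ -9458.2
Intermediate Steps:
q(B, H) = 9*H
(-74 + q(6, Z(2, 3)))*131 = (-74 + 9/(3 + 2))*131 = (-74 + 9/5)*131 = -361/5*131 = -47291/5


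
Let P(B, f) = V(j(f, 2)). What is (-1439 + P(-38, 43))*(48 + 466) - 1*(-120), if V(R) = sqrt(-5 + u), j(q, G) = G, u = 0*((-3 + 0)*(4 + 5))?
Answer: -739526 + 514*I*sqrt(5) ≈ -7.3953e+5 + 1149.3*I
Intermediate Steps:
u = 0 (u = 0*(-3*9) = 0*(-27) = 0)
V(R) = I*sqrt(5) (V(R) = sqrt(-5 + 0) = sqrt(-5) = I*sqrt(5))
P(B, f) = I*sqrt(5)
(-1439 + P(-38, 43))*(48 + 466) - 1*(-120) = (-1439 + I*sqrt(5))*(48 + 466) - 1*(-120) = (-1439 + I*sqrt(5))*514 + 120 = (-739646 + 514*I*sqrt(5)) + 120 = -739526 + 514*I*sqrt(5)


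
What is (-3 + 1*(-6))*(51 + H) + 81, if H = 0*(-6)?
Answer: -378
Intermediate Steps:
H = 0
(-3 + 1*(-6))*(51 + H) + 81 = (-3 + 1*(-6))*(51 + 0) + 81 = (-3 - 6)*51 + 81 = -9*51 + 81 = -459 + 81 = -378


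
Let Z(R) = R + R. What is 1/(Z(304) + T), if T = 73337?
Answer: 1/73945 ≈ 1.3524e-5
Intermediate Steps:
Z(R) = 2*R
1/(Z(304) + T) = 1/(2*304 + 73337) = 1/(608 + 73337) = 1/73945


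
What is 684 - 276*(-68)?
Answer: 19452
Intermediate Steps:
684 - 276*(-68) = 684 + 18768 = 19452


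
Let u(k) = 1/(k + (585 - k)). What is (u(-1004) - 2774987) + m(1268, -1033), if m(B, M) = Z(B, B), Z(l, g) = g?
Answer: -1622625614/585 ≈ -2.7737e+6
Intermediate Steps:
m(B, M) = B
u(k) = 1/585
(u(-1004) - 2774987) + m(1268, -1033) = (1/585 - 2774987) + 1268 = -1623367394/585 + 1268 = -1622625614/585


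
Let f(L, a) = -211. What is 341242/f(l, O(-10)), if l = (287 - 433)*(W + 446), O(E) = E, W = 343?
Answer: -341242/211 ≈ -1617.3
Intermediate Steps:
l = -115194 (l = (287 - 433)*(343 + 446) = -146*789 = -115194)
341242/f(l, O(-10)) = 341242/(-211) = 341242*(-1/211) = -341242/211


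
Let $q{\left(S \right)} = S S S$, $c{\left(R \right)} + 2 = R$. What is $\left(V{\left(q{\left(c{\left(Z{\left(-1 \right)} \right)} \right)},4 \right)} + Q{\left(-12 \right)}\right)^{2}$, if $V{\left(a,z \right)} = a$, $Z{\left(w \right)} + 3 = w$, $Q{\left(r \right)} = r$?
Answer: $51984$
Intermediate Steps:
$Z{\left(w \right)} = -3 + w$
$c{\left(R \right)} = -2 + R$
$q{\left(S \right)} = S^{3}$ ($q{\left(S \right)} = S^{2} S = S^{3}$)
$\left(V{\left(q{\left(c{\left(Z{\left(-1 \right)} \right)} \right)},4 \right)} + Q{\left(-12 \right)}\right)^{2} = \left(\left(-2 - 4\right)^{3} - 12\right)^{2} = \left(\left(-6\right)^{3} - 12\right)^{2} = \left(-216 - 12\right)^{2} = \left(-228\right)^{2} = 51984$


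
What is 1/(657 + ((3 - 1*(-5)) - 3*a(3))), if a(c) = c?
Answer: 1/656 ≈ 0.0015244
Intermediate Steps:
1/(657 + ((3 - 1*(-5)) - 3*a(3))) = 1/(657 + ((3 - 1*(-5)) - 3*3)) = 1/(657 + ((3 + 5) - 9)) = 1/(657 + (8 - 9)) = 1/(657 - 1) = 1/656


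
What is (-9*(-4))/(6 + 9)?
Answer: 12/5 ≈ 2.4000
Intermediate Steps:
(-9*(-4))/(6 + 9) = 36/15 = 36*(1/15) = 12/5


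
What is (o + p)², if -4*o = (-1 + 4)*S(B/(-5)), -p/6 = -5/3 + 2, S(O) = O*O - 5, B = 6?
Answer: 4489/10000 ≈ 0.44890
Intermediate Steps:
S(O) = -5 + O² (S(O) = O² - 5 = -5 + O²)
p = -2 (p = -6*(-5/3 + 2) = -6*⅓ = -2)
o = 267/100 (o = -(-1 + 4)*(-5 + (6/(-5))²)/4 = -3*(-5 + (6*(-⅕))²)/4 = -3*(-5 + (-6/5)²)/4 = -3*(-5 + 36/25)/4 = -3*(-89)/(4*25) = -¼*(-267/25) = 267/100 ≈ 2.6700)
(o + p)² = (267/100 - 2)² = (67/100)² = 4489/10000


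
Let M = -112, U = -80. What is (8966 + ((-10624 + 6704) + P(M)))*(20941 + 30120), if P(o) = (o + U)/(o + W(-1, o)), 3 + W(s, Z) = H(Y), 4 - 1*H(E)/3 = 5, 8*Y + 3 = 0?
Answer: 15206476410/59 ≈ 2.5774e+8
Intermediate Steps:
Y = -3/8 (Y = -3/8 + (⅛)*0 = -3/8 + 0 = -3/8 ≈ -0.37500)
H(E) = -3 (H(E) = 12 - 3*5 = 12 - 15 = -3)
W(s, Z) = -6 (W(s, Z) = -3 - 3 = -6)
P(o) = (-80 + o)/(-6 + o) (P(o) = (o - 80)/(o - 6) = (-80 + o)/(-6 + o))
(8966 + ((-10624 + 6704) + P(M)))*(20941 + 30120) = (8966 + ((-10624 + 6704) + (-80 - 112)/(-6 - 112)))*(20941 + 30120) = (8966 + (-3920 - 192/(-118)))*51061 = (8966 + (-3920 - 1/118*(-192)))*51061 = (8966 + (-3920 + 96/59))*51061 = (8966 - 231184/59)*51061 = (297810/59)*51061 = 15206476410/59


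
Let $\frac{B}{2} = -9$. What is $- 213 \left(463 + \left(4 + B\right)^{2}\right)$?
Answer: $-140367$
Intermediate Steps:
$B = -18$ ($B = 2 \left(-9\right) = -18$)
$- 213 \left(463 + \left(4 + B\right)^{2}\right) = - 213 \left(463 + \left(4 - 18\right)^{2}\right) = - 213 \left(463 + \left(-14\right)^{2}\right) = - 213 \left(463 + 196\right) = \left(-213\right) 659 = -140367$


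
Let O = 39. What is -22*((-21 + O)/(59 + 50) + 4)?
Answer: -9988/109 ≈ -91.633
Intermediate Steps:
-22*((-21 + O)/(59 + 50) + 4) = -22*((-21 + 39)/(59 + 50) + 4) = -22*(18/109 + 4) = -22*454/109 = -9988/109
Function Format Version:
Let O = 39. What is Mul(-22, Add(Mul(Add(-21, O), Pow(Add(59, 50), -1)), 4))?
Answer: Rational(-9988, 109) ≈ -91.633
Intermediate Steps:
Mul(-22, Add(Mul(Add(-21, O), Pow(Add(59, 50), -1)), 4)) = Mul(-22, Add(Mul(Add(-21, 39), Pow(Add(59, 50), -1)), 4)) = Mul(-22, Add(Mul(18, Pow(109, -1)), 4)) = Mul(-22, Add(Mul(18, Rational(1, 109)), 4)) = Mul(-22, Add(Rational(18, 109), 4)) = Mul(-22, Rational(454, 109)) = Rational(-9988, 109)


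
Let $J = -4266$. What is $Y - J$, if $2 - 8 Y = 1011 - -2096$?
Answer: $\frac{31023}{8} \approx 3877.9$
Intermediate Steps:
$Y = - \frac{3105}{8}$ ($Y = \frac{1}{4} - \frac{1011 - -2096}{8} = \frac{1}{4} - \frac{1011 + 2096}{8} = \frac{1}{4} - \frac{3107}{8} = - \frac{3105}{8} \approx -388.13$)
$Y - J = - \frac{3105}{8} - -4266 = - \frac{3105}{8} + 4266 = \frac{31023}{8}$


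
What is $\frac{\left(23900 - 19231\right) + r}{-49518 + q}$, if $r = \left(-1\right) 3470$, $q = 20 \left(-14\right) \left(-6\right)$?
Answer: $- \frac{1199}{47838} \approx -0.025064$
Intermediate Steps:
$q = 1680$ ($q = \left(-280\right) \left(-6\right) = 1680$)
$r = -3470$
$\frac{\left(23900 - 19231\right) + r}{-49518 + q} = \frac{\left(23900 - 19231\right) - 3470}{-49518 + 1680} = \frac{4669 - 3470}{-47838} = 1199 \left(- \frac{1}{47838}\right) = - \frac{1199}{47838}$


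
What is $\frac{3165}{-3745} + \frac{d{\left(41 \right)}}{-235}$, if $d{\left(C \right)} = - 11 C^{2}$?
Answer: $\frac{13701004}{176015} \approx 77.84$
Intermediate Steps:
$\frac{3165}{-3745} + \frac{d{\left(41 \right)}}{-235} = \frac{3165}{-3745} + \frac{\left(-11\right) 41^{2}}{-235} = 3165 \left(- \frac{1}{3745}\right) + \left(-11\right) 1681 \left(- \frac{1}{235}\right) = - \frac{633}{749} - - \frac{18491}{235} = - \frac{633}{749} + \frac{18491}{235} = \frac{13701004}{176015}$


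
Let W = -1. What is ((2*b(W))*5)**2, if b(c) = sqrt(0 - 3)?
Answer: -300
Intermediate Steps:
b(c) = I*sqrt(3) (b(c) = sqrt(-3) = I*sqrt(3))
((2*b(W))*5)**2 = ((2*(I*sqrt(3)))*5)**2 = ((2*I*sqrt(3))*5)**2 = (10*I*sqrt(3))**2 = -300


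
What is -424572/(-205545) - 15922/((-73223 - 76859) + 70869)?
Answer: 12301436442/5427278695 ≈ 2.2666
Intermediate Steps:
-424572/(-205545) - 15922/((-73223 - 76859) + 70869) = -424572*(-1/205545) - 15922/(-150082 + 70869) = 141524/68515 - 15922/(-79213) = 141524/68515 - 15922*(-1/79213) = 141524/68515 + 15922/79213 = 12301436442/5427278695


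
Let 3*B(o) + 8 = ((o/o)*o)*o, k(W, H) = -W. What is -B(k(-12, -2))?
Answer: -136/3 ≈ -45.333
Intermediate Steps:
B(o) = -8/3 + o²/3 (B(o) = -8/3 + (((o/o)*o)*o)/3 = -8/3 + ((1*o)*o)/3 = -8/3 + (o*o)/3 = -8/3 + o²/3)
-B(k(-12, -2)) = -(-8/3 + (-1*(-12))²/3) = -(-8/3 + (⅓)*12²) = -(-8/3 + (⅓)*144) = -(-8/3 + 48) = -1*136/3 = -136/3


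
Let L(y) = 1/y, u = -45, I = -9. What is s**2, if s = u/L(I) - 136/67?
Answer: 728946001/4489 ≈ 1.6239e+5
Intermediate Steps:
s = 26999/67 (s = -45/(1/(-9)) - 136/67 = -45/(-1/9) - 136*1/67 = -45*(-9) - 136/67 = 405 - 136/67 = 26999/67 ≈ 402.97)
s**2 = (26999/67)**2 = 728946001/4489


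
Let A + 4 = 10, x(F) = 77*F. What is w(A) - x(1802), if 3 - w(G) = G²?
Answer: -138787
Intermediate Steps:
A = 6 (A = -4 + 10 = 6)
w(G) = 3 - G²
w(A) - x(1802) = (3 - 1*6²) - 77*1802 = (3 - 1*36) - 1*138754 = (3 - 36) - 138754 = -33 - 138754 = -138787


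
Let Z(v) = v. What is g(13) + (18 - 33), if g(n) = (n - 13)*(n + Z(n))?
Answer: -15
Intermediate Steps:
g(n) = 2*n*(-13 + n) (g(n) = (n - 13)*(n + n) = (-13 + n)*(2*n) = 2*n*(-13 + n))
g(13) + (18 - 33) = 2*13*(-13 + 13) + (18 - 33) = 2*13*0 - 15 = 0 - 15 = -15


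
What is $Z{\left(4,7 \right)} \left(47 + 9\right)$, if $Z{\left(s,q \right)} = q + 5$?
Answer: $672$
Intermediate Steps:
$Z{\left(s,q \right)} = 5 + q$
$Z{\left(4,7 \right)} \left(47 + 9\right) = \left(5 + 7\right) \left(47 + 9\right) = 12 \cdot 56 = 672$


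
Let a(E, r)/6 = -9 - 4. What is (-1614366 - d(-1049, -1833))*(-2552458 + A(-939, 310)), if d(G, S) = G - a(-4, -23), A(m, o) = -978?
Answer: 4119700875220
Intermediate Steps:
a(E, r) = -78 (a(E, r) = 6*(-9 - 4) = 6*(-13) = -78)
d(G, S) = 78 + G (d(G, S) = G - 1*(-78) = G + 78 = 78 + G)
(-1614366 - d(-1049, -1833))*(-2552458 + A(-939, 310)) = (-1614366 - (78 - 1049))*(-2552458 - 978) = (-1614366 - 1*(-971))*(-2553436) = (-1614366 + 971)*(-2553436) = -1613395*(-2553436) = 4119700875220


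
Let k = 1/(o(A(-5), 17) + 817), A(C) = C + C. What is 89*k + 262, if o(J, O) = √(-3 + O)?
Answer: 174951163/667475 - 89*√14/667475 ≈ 262.11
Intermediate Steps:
A(C) = 2*C
k = 1/(817 + √14) (k = 1/(√(-3 + 17) + 817) = 1/(√14 + 817) = 1/(817 + √14) ≈ 0.0012184)
89*k + 262 = 89*(817/667475 - √14/667475) + 262 = (72713/667475 - 89*√14/667475) + 262 = 174951163/667475 - 89*√14/667475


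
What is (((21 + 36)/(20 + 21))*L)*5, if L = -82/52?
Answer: -285/26 ≈ -10.962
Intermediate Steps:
L = -41/26 (L = -82*1/52 = -41/26 ≈ -1.5769)
(((21 + 36)/(20 + 21))*L)*5 = (((21 + 36)/(20 + 21))*(-41/26))*5 = ((57/41)*(-41/26))*5 = -57/26*5 = -285/26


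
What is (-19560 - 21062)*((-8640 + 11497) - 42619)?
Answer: 1615211964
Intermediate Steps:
(-19560 - 21062)*((-8640 + 11497) - 42619) = -40622*(2857 - 42619) = -40622*(-39762) = 1615211964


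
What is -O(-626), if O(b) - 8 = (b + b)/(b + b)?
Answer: -9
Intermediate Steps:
O(b) = 9 (O(b) = 8 + (b + b)/(b + b) = 8 + (2*b)/((2*b)) = 8 + (2*b)*(1/(2*b)) = 8 + 1 = 9)
-O(-626) = -1*9 = -9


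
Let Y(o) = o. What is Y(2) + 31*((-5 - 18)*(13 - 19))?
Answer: 4280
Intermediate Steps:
Y(2) + 31*((-5 - 18)*(13 - 19)) = 2 + 31*((-5 - 18)*(13 - 19)) = 2 + 31*(-23*(-6)) = 2 + 31*138 = 2 + 4278 = 4280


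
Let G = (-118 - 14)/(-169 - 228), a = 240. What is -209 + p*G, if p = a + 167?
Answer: -29249/397 ≈ -73.675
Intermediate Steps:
G = 132/397 (G = -132/(-397) = -132*(-1/397) = 132/397 ≈ 0.33249)
p = 407 (p = 240 + 167 = 407)
-209 + p*G = -209 + 407*(132/397) = -209 + 53724/397 = -29249/397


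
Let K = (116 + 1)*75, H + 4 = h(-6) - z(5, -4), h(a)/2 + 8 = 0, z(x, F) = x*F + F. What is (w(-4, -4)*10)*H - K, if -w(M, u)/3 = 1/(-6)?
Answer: -8755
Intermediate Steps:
z(x, F) = F + F*x (z(x, F) = F*x + F = F + F*x)
w(M, u) = ½ (w(M, u) = -3/(-6) = -3*(-⅙) = ½)
h(a) = -16 (h(a) = -16 + 2*0 = -16 + 0 = -16)
H = 4 (H = -4 + (-16 - (-4)*(1 + 5)) = -4 + (-16 - (-4)*6) = -4 + (-16 - 1*(-24)) = -4 + (-16 + 24) = -4 + 8 = 4)
K = 8775 (K = 117*75 = 8775)
(w(-4, -4)*10)*H - K = ((½)*10)*4 - 1*8775 = 5*4 - 8775 = 20 - 8775 = -8755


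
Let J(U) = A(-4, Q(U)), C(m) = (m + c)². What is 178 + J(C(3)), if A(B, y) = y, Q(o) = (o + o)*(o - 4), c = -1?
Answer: 178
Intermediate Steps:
Q(o) = 2*o*(-4 + o) (Q(o) = (2*o)*(-4 + o) = 2*o*(-4 + o))
C(m) = (-1 + m)² (C(m) = (m - 1)² = (-1 + m)²)
J(U) = 2*U*(-4 + U)
178 + J(C(3)) = 178 + 2*(-1 + 3)²*(-4 + (-1 + 3)²) = 178 + 2*2²*(-4 + 2²) = 178 + 2*4*(-4 + 4) = 178 + 2*4*0 = 178 + 0 = 178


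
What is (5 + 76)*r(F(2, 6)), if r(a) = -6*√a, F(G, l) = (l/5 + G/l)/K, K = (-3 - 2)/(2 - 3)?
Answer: -162*√69/5 ≈ -269.13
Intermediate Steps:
K = 5 (K = -5/(-1) = -5*(-1) = 5)
F(G, l) = l/25 + G/(5*l) (F(G, l) = (l/5 + G/l)/5 = (l*(⅕) + G/l)*(⅕) = (l/5 + G/l)*(⅕) = l/25 + G/(5*l))
(5 + 76)*r(F(2, 6)) = (5 + 76)*(-6*√((1/25)*6 + (⅕)*2/6)) = 81*(-6*√(6/25 + (⅕)*2*(⅙))) = 81*(-6*√(6/25 + 1/15)) = 81*(-2*√69/5) = -162*√69/5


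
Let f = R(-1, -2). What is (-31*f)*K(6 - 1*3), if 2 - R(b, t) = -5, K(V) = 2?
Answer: -434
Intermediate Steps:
R(b, t) = 7 (R(b, t) = 2 - 1*(-5) = 2 + 5 = 7)
f = 7
(-31*f)*K(6 - 1*3) = -31*7*2 = -217*2 = -434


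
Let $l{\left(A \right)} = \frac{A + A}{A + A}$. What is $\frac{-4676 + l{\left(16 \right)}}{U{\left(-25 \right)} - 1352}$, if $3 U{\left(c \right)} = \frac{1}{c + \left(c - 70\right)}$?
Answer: $\frac{1683000}{486721} \approx 3.4578$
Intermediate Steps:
$l{\left(A \right)} = 1$ ($l{\left(A \right)} = \frac{2 A}{2 A} = 2 A \frac{1}{2 A} = 1$)
$U{\left(c \right)} = \frac{1}{3 \left(-70 + 2 c\right)}$ ($U{\left(c \right)} = \frac{1}{3 \left(c + \left(c - 70\right)\right)} = \frac{1}{3 \left(c + \left(-70 + c\right)\right)} = \frac{1}{3 \left(-70 + 2 c\right)}$)
$\frac{-4676 + l{\left(16 \right)}}{U{\left(-25 \right)} - 1352} = \frac{-4676 + 1}{\frac{1}{6 \left(-35 - 25\right)} - 1352} = - \frac{4675}{\frac{1}{6 \left(-60\right)} - 1352} = - \frac{4675}{\frac{1}{6} \left(- \frac{1}{60}\right) - 1352} = - \frac{4675}{- \frac{1}{360} - 1352} = - \frac{4675}{- \frac{486721}{360}} = \left(-4675\right) \left(- \frac{360}{486721}\right) = \frac{1683000}{486721}$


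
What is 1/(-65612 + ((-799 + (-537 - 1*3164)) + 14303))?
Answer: -1/55809 ≈ -1.7918e-5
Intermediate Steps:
1/(-65612 + ((-799 + (-537 - 1*3164)) + 14303)) = 1/(-65612 + ((-799 + (-537 - 3164)) + 14303)) = 1/(-65612 + ((-799 - 3701) + 14303)) = 1/(-65612 + (-4500 + 14303)) = 1/(-65612 + 9803) = 1/(-55809) = -1/55809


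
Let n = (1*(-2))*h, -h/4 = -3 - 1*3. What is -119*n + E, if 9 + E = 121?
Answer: 5824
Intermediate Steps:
E = 112 (E = -9 + 121 = 112)
h = 24 (h = -4*(-3 - 1*3) = -4*(-3 - 3) = -4*(-6) = 24)
n = -48 (n = (1*(-2))*24 = -2*24 = -48)
-119*n + E = -119*(-48) + 112 = 5712 + 112 = 5824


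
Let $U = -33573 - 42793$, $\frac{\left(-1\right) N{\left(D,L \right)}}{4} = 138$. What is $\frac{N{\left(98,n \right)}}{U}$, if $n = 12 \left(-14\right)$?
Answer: $\frac{276}{38183} \approx 0.0072283$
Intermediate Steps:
$n = -168$
$N{\left(D,L \right)} = -552$ ($N{\left(D,L \right)} = \left(-4\right) 138 = -552$)
$U = -76366$ ($U = -33573 - 42793 = -76366$)
$\frac{N{\left(98,n \right)}}{U} = - \frac{552}{-76366} = \left(-552\right) \left(- \frac{1}{76366}\right) = \frac{276}{38183}$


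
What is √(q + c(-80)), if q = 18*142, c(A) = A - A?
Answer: 6*√71 ≈ 50.557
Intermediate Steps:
c(A) = 0
q = 2556
√(q + c(-80)) = √(2556 + 0) = √2556 = 6*√71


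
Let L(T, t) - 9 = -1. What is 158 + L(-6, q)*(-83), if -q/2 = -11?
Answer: -506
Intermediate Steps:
q = 22 (q = -2*(-11) = 22)
L(T, t) = 8 (L(T, t) = 9 - 1 = 8)
158 + L(-6, q)*(-83) = 158 + 8*(-83) = 158 - 664 = -506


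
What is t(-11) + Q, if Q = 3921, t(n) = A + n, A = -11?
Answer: 3899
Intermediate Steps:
t(n) = -11 + n
t(-11) + Q = (-11 - 11) + 3921 = -22 + 3921 = 3899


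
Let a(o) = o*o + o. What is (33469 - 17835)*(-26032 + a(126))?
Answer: -156809020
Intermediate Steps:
a(o) = o + o² (a(o) = o² + o = o + o²)
(33469 - 17835)*(-26032 + a(126)) = (33469 - 17835)*(-26032 + 126*(1 + 126)) = 15634*(-26032 + 126*127) = 15634*(-26032 + 16002) = 15634*(-10030) = -156809020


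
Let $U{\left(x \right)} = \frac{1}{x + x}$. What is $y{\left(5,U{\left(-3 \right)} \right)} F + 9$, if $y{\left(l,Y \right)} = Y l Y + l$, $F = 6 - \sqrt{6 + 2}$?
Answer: $\frac{239}{6} - \frac{185 \sqrt{2}}{18} \approx 25.298$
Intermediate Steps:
$F = 6 - 2 \sqrt{2}$ ($F = 6 - \sqrt{8} = 6 - 2 \sqrt{2} \approx 3.1716$)
$U{\left(x \right)} = \frac{1}{2 x}$
$y{\left(l,Y \right)} = l + l Y^{2}$ ($y{\left(l,Y \right)} = l Y^{2} + l = l + l Y^{2}$)
$y{\left(5,U{\left(-3 \right)} \right)} F + 9 = 5 \left(1 + \left(\frac{1}{2 \left(-3\right)}\right)^{2}\right) \left(6 - 2 \sqrt{2}\right) + 9 = 5 \left(1 + \left(\frac{1}{2} \left(- \frac{1}{3}\right)\right)^{2}\right) \left(6 - 2 \sqrt{2}\right) + 9 = 5 \left(1 + \left(- \frac{1}{6}\right)^{2}\right) \left(6 - 2 \sqrt{2}\right) + 9 = 5 \left(1 + \frac{1}{36}\right) \left(6 - 2 \sqrt{2}\right) + 9 = 5 \cdot \frac{37}{36} \left(6 - 2 \sqrt{2}\right) + 9 = \frac{185 \left(6 - 2 \sqrt{2}\right)}{36} + 9 = \left(\frac{185}{6} - \frac{185 \sqrt{2}}{18}\right) + 9 = \frac{239}{6} - \frac{185 \sqrt{2}}{18}$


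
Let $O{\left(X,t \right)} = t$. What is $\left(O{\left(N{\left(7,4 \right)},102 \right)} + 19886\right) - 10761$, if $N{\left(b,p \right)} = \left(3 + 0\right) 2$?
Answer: $9227$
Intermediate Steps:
$N{\left(b,p \right)} = 6$ ($N{\left(b,p \right)} = 3 \cdot 2 = 6$)
$\left(O{\left(N{\left(7,4 \right)},102 \right)} + 19886\right) - 10761 = \left(102 + 19886\right) - 10761 = 19988 - 10761 = 9227$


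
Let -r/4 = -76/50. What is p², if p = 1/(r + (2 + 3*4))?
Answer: 625/252004 ≈ 0.0024801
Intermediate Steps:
r = 152/25 (r = -(-304)/50 = -4*(-38/25) = 152/25 ≈ 6.0800)
p = 25/502 (p = 1/(152/25 + (2 + 3*4)) = 1/(152/25 + (2 + 12)) = 1/(152/25 + 14) = 1/(502/25) = 25/502 ≈ 0.049801)
p² = (25/502)² = 625/252004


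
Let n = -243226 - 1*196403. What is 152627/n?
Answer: -152627/439629 ≈ -0.34717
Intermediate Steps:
n = -439629 (n = -243226 - 196403 = -439629)
152627/n = 152627/(-439629) = 152627*(-1/439629) = -152627/439629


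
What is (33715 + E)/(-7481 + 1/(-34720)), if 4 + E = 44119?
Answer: -2702257600/259740321 ≈ -10.404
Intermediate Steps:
E = 44115 (E = -4 + 44119 = 44115)
(33715 + E)/(-7481 + 1/(-34720)) = (33715 + 44115)/(-7481 + 1/(-34720)) = 77830/(-7481 - 1/34720) = 77830/(-259740321/34720) = 77830*(-34720/259740321) = -2702257600/259740321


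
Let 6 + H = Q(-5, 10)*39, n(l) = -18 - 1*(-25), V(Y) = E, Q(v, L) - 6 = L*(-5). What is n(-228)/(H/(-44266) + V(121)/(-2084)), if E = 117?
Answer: -322876204/795237 ≈ -406.01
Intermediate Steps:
Q(v, L) = 6 - 5*L (Q(v, L) = 6 + L*(-5) = 6 - 5*L)
V(Y) = 117
n(l) = 7 (n(l) = -18 + 25 = 7)
H = -1722 (H = -6 + (6 - 5*10)*39 = -6 + (6 - 50)*39 = -6 - 44*39 = -6 - 1716 = -1722)
n(-228)/(H/(-44266) + V(121)/(-2084)) = 7/(-1722/(-44266) + 117/(-2084)) = 7/(-1722*(-1/44266) + 117*(-1/2084)) = 7/(861/22133 - 117/2084) = 7/(-795237/46125172) = 7*(-46125172/795237) = -322876204/795237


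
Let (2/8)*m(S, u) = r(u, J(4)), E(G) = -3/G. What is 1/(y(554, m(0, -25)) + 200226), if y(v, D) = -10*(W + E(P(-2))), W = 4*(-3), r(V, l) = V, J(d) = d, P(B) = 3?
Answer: 1/200356 ≈ 4.9911e-6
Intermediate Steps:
m(S, u) = 4*u
W = -12
y(v, D) = 130 (y(v, D) = -10*(-12 - 3/3) = -10*(-12 - 3*⅓) = -10*(-12 - 1) = -10*(-13) = 130)
1/(y(554, m(0, -25)) + 200226) = 1/(130 + 200226) = 1/200356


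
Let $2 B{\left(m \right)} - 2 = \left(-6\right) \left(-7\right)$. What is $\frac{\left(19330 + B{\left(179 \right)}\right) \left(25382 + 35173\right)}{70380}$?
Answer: $\frac{19531006}{1173} \approx 16650.0$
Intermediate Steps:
$B{\left(m \right)} = 22$ ($B{\left(m \right)} = 1 + \frac{\left(-6\right) \left(-7\right)}{2} = 1 + \frac{1}{2} \cdot 42 = 1 + 21 = 22$)
$\frac{\left(19330 + B{\left(179 \right)}\right) \left(25382 + 35173\right)}{70380} = \frac{\left(19330 + 22\right) \left(25382 + 35173\right)}{70380} = 19352 \cdot 60555 \cdot \frac{1}{70380} = 1171860360 \cdot \frac{1}{70380} = \frac{19531006}{1173}$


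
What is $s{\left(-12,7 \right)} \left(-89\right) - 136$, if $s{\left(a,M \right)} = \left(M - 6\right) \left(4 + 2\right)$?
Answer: $-670$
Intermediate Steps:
$s{\left(a,M \right)} = -36 + 6 M$ ($s{\left(a,M \right)} = \left(-6 + M\right) 6 = -36 + 6 M$)
$s{\left(-12,7 \right)} \left(-89\right) - 136 = \left(-36 + 6 \cdot 7\right) \left(-89\right) - 136 = \left(-36 + 42\right) \left(-89\right) - 136 = 6 \left(-89\right) - 136 = -534 - 136 = -670$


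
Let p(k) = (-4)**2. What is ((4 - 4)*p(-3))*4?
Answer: 0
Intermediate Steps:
p(k) = 16
((4 - 4)*p(-3))*4 = ((4 - 4)*16)*4 = (0*16)*4 = 0*4 = 0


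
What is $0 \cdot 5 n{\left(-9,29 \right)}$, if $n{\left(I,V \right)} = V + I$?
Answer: $0$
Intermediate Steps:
$n{\left(I,V \right)} = I + V$
$0 \cdot 5 n{\left(-9,29 \right)} = 0 \cdot 5 \left(-9 + 29\right) = 0 \cdot 20 = 0$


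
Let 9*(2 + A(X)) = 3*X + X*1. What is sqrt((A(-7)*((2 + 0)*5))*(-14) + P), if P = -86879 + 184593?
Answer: sqrt(885866)/3 ≈ 313.73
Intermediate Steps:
A(X) = -2 + 4*X/9 (A(X) = -2 + (3*X + X*1)/9 = -2 + (3*X + X)/9 = -2 + (4*X)/9 = -2 + 4*X/9)
P = 97714
sqrt((A(-7)*((2 + 0)*5))*(-14) + P) = sqrt(((-2 + (4/9)*(-7))*((2 + 0)*5))*(-14) + 97714) = sqrt(((-2 - 28/9)*(2*5))*(-14) + 97714) = sqrt(-46/9*10*(-14) + 97714) = sqrt(-460/9*(-14) + 97714) = sqrt(6440/9 + 97714) = sqrt(885866/9) = sqrt(885866)/3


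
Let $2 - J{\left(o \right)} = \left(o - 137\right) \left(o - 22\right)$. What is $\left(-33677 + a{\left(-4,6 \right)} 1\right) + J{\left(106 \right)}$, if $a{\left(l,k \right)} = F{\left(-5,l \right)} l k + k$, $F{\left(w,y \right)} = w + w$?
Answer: $-30825$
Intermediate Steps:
$F{\left(w,y \right)} = 2 w$
$a{\left(l,k \right)} = k - 10 k l$ ($a{\left(l,k \right)} = 2 \left(-5\right) l k + k = - 10 l k + k = - 10 k l + k = k - 10 k l$)
$J{\left(o \right)} = 2 - \left(-137 + o\right) \left(-22 + o\right)$ ($J{\left(o \right)} = 2 - \left(o - 137\right) \left(o - 22\right) = 2 - \left(-137 + o\right) \left(-22 + o\right)$)
$\left(-33677 + a{\left(-4,6 \right)} 1\right) + J{\left(106 \right)} = \left(-33677 + 6 \left(1 - -40\right) 1\right) - -2606 = \left(-33677 + 6 \left(1 + 40\right) 1\right) - -2606 = \left(-33677 + 6 \cdot 41 \cdot 1\right) - -2606 = \left(-33677 + 246 \cdot 1\right) + 2606 = \left(-33677 + 246\right) + 2606 = -33431 + 2606 = -30825$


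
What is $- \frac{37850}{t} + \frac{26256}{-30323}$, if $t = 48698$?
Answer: $- \frac{1213170119}{738334727} \approx -1.6431$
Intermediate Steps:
$- \frac{37850}{t} + \frac{26256}{-30323} = - \frac{37850}{48698} + \frac{26256}{-30323} = \left(-37850\right) \frac{1}{48698} + 26256 \left(- \frac{1}{30323}\right) = - \frac{18925}{24349} - \frac{26256}{30323} = - \frac{1213170119}{738334727}$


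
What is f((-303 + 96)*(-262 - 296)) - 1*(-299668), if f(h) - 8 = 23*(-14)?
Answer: 299354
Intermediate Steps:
f(h) = -314 (f(h) = 8 + 23*(-14) = 8 - 322 = -314)
f((-303 + 96)*(-262 - 296)) - 1*(-299668) = -314 - 1*(-299668) = -314 + 299668 = 299354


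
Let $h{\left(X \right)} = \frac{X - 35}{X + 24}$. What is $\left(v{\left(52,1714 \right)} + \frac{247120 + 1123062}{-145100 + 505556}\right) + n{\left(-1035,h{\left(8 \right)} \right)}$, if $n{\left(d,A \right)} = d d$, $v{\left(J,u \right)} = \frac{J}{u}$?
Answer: $\frac{165457073389015}{154455396} \approx 1.0712 \cdot 10^{6}$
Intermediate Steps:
$h{\left(X \right)} = \frac{-35 + X}{24 + X}$
$n{\left(d,A \right)} = d^{2}$
$\left(v{\left(52,1714 \right)} + \frac{247120 + 1123062}{-145100 + 505556}\right) + n{\left(-1035,h{\left(8 \right)} \right)} = \left(\frac{52}{1714} + \frac{247120 + 1123062}{-145100 + 505556}\right) + \left(-1035\right)^{2} = \left(52 \cdot \frac{1}{1714} + \frac{1370182}{360456}\right) + 1071225 = \left(\frac{26}{857} + 1370182 \cdot \frac{1}{360456}\right) + 1071225 = \left(\frac{26}{857} + \frac{685091}{180228}\right) + 1071225 = \frac{591808915}{154455396} + 1071225 = \frac{165457073389015}{154455396}$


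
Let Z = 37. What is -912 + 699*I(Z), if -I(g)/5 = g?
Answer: -130227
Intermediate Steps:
I(g) = -5*g
-912 + 699*I(Z) = -912 + 699*(-5*37) = -912 + 699*(-185) = -912 - 129315 = -130227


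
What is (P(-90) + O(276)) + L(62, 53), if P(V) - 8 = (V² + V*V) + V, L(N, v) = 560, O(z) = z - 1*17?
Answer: 16937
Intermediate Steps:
O(z) = -17 + z (O(z) = z - 17 = -17 + z)
P(V) = 8 + V + 2*V² (P(V) = 8 + ((V² + V*V) + V) = 8 + ((V² + V²) + V) = 8 + (2*V² + V) = 8 + (V + 2*V²) = 8 + V + 2*V²)
(P(-90) + O(276)) + L(62, 53) = ((8 - 90 + 2*(-90)²) + (-17 + 276)) + 560 = ((8 - 90 + 2*8100) + 259) + 560 = ((8 - 90 + 16200) + 259) + 560 = (16118 + 259) + 560 = 16377 + 560 = 16937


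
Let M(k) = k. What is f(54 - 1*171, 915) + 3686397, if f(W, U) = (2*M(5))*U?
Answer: 3695547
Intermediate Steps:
f(W, U) = 10*U (f(W, U) = (2*5)*U = 10*U)
f(54 - 1*171, 915) + 3686397 = 10*915 + 3686397 = 9150 + 3686397 = 3695547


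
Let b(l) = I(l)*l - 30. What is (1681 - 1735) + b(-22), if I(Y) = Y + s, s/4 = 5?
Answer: -40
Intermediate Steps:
s = 20 (s = 4*5 = 20)
I(Y) = 20 + Y (I(Y) = Y + 20 = 20 + Y)
b(l) = -30 + l*(20 + l) (b(l) = (20 + l)*l - 30 = l*(20 + l) - 30 = -30 + l*(20 + l))
(1681 - 1735) + b(-22) = (1681 - 1735) + (-30 - 22*(20 - 22)) = -54 + (-30 - 22*(-2)) = -54 + (-30 + 44) = -54 + 14 = -40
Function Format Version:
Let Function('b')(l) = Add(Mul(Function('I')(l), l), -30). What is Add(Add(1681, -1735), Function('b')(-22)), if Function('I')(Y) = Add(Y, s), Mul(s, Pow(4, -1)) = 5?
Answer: -40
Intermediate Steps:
s = 20 (s = Mul(4, 5) = 20)
Function('I')(Y) = Add(20, Y) (Function('I')(Y) = Add(Y, 20) = Add(20, Y))
Function('b')(l) = Add(-30, Mul(l, Add(20, l))) (Function('b')(l) = Add(Mul(Add(20, l), l), -30) = Add(Mul(l, Add(20, l)), -30) = Add(-30, Mul(l, Add(20, l))))
Add(Add(1681, -1735), Function('b')(-22)) = Add(Add(1681, -1735), Add(-30, Mul(-22, Add(20, -22)))) = Add(-54, Add(-30, Mul(-22, -2))) = Add(-54, Add(-30, 44)) = Add(-54, 14) = -40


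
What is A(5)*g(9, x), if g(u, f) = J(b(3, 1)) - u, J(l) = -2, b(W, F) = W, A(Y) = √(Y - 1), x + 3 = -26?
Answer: -22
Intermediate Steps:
x = -29 (x = -3 - 26 = -29)
A(Y) = √(-1 + Y)
g(u, f) = -2 - u
A(5)*g(9, x) = √(-1 + 5)*(-2 - 1*9) = √4*(-2 - 9) = 2*(-11) = -22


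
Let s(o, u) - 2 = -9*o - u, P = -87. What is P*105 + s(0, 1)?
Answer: -9134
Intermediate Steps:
s(o, u) = 2 - u - 9*o (s(o, u) = 2 + (-9*o - u) = 2 + (-u - 9*o) = 2 - u - 9*o)
P*105 + s(0, 1) = -87*105 + (2 - 1*1 - 9*0) = -9135 + (2 - 1 + 0) = -9135 + 1 = -9134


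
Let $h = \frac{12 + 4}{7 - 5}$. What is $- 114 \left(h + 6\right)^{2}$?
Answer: $-22344$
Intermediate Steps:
$h = 8$ ($h = \frac{16}{2} = 16 \cdot \frac{1}{2} = 8$)
$- 114 \left(h + 6\right)^{2} = - 114 \left(8 + 6\right)^{2} = - 114 \cdot 14^{2} = \left(-114\right) 196 = -22344$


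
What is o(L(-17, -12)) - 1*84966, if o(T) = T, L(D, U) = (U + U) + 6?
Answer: -84984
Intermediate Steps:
L(D, U) = 6 + 2*U (L(D, U) = 2*U + 6 = 6 + 2*U)
o(L(-17, -12)) - 1*84966 = (6 + 2*(-12)) - 1*84966 = (6 - 24) - 84966 = -18 - 84966 = -84984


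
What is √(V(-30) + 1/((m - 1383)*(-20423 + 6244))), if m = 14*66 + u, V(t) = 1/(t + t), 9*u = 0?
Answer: I*√7843660946715/21693870 ≈ 0.1291*I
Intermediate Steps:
u = 0 (u = (⅑)*0 = 0)
V(t) = 1/(2*t)
m = 924 (m = 14*66 + 0 = 924 + 0 = 924)
√(V(-30) + 1/((m - 1383)*(-20423 + 6244))) = √((½)/(-30) + 1/((924 - 1383)*(-20423 + 6244))) = √((½)*(-1/30) + 1/(-459*(-14179))) = √(-1/60 + 1/6508161) = √(-2169367/130163220) = I*√7843660946715/21693870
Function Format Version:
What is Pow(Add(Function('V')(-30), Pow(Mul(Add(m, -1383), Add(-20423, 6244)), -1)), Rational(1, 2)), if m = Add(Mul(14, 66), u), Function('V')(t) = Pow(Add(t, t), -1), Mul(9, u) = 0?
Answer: Mul(Rational(1, 21693870), I, Pow(7843660946715, Rational(1, 2))) ≈ Mul(0.12910, I)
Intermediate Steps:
u = 0 (u = Mul(Rational(1, 9), 0) = 0)
Function('V')(t) = Mul(Rational(1, 2), Pow(t, -1)) (Function('V')(t) = Pow(Mul(2, t), -1) = Mul(Rational(1, 2), Pow(t, -1)))
m = 924 (m = Add(Mul(14, 66), 0) = Add(924, 0) = 924)
Pow(Add(Function('V')(-30), Pow(Mul(Add(m, -1383), Add(-20423, 6244)), -1)), Rational(1, 2)) = Pow(Add(Mul(Rational(1, 2), Pow(-30, -1)), Pow(Mul(Add(924, -1383), Add(-20423, 6244)), -1)), Rational(1, 2)) = Pow(Add(Mul(Rational(1, 2), Rational(-1, 30)), Pow(Mul(-459, -14179), -1)), Rational(1, 2)) = Pow(Add(Rational(-1, 60), Pow(6508161, -1)), Rational(1, 2)) = Pow(Add(Rational(-1, 60), Rational(1, 6508161)), Rational(1, 2)) = Pow(Rational(-2169367, 130163220), Rational(1, 2)) = Mul(Rational(1, 21693870), I, Pow(7843660946715, Rational(1, 2)))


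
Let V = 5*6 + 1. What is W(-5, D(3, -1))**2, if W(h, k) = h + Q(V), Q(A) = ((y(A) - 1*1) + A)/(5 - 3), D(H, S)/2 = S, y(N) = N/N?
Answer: 441/4 ≈ 110.25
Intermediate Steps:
y(N) = 1
D(H, S) = 2*S
V = 31 (V = 30 + 1 = 31)
Q(A) = A/2 (Q(A) = ((1 - 1*1) + A)/(5 - 3) = ((1 - 1) + A)/2 = (0 + A)*(1/2) = A*(1/2) = A/2)
W(h, k) = 31/2 + h (W(h, k) = h + (1/2)*31 = h + 31/2 = 31/2 + h)
W(-5, D(3, -1))**2 = (31/2 - 5)**2 = (21/2)**2 = 441/4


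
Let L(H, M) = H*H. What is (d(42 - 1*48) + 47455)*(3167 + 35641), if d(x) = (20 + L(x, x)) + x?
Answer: 1843574040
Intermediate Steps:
L(H, M) = H²
d(x) = 20 + x + x² (d(x) = (20 + x²) + x = 20 + x + x²)
(d(42 - 1*48) + 47455)*(3167 + 35641) = ((20 + (42 - 1*48) + (42 - 1*48)²) + 47455)*(3167 + 35641) = ((20 + (42 - 48) + (42 - 48)²) + 47455)*38808 = ((20 - 6 + (-6)²) + 47455)*38808 = ((20 - 6 + 36) + 47455)*38808 = (50 + 47455)*38808 = 47505*38808 = 1843574040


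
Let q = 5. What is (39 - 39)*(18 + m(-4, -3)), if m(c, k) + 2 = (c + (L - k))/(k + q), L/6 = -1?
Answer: 0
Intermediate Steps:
L = -6 (L = 6*(-1) = -6)
m(c, k) = -2 + (-6 + c - k)/(5 + k) (m(c, k) = -2 + (c + (-6 - k))/(k + 5) = -2 + (-6 + c - k)/(5 + k))
(39 - 39)*(18 + m(-4, -3)) = (39 - 39)*(18 + (-16 - 4 - 3*(-3))/(5 - 3)) = 0*(18 + (-16 - 4 + 9)/2) = 0*(18 + (½)*(-11)) = 0*(18 - 11/2) = 0*(25/2) = 0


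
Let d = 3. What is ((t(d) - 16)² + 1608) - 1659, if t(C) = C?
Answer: 118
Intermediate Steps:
((t(d) - 16)² + 1608) - 1659 = ((3 - 16)² + 1608) - 1659 = ((-13)² + 1608) - 1659 = (169 + 1608) - 1659 = 1777 - 1659 = 118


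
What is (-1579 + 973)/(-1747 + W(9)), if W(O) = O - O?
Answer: 606/1747 ≈ 0.34688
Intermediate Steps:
W(O) = 0
(-1579 + 973)/(-1747 + W(9)) = (-1579 + 973)/(-1747 + 0) = -606/(-1747) = -606*(-1/1747) = 606/1747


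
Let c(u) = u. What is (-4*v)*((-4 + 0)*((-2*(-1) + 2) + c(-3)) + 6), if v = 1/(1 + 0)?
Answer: -8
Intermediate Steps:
v = 1 (v = 1/1 = 1)
(-4*v)*((-4 + 0)*((-2*(-1) + 2) + c(-3)) + 6) = (-4*1)*((-4 + 0)*((-2*(-1) + 2) - 3) + 6) = -4*(-4*((2 + 2) - 3) + 6) = -4*(-4*(4 - 3) + 6) = -4*(-4*1 + 6) = -4*(-4 + 6) = -4*2 = -8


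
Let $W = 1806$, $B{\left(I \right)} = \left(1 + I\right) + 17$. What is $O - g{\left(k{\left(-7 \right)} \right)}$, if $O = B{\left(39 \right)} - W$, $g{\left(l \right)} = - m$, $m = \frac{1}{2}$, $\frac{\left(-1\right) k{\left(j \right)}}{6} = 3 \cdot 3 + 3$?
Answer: $- \frac{3497}{2} \approx -1748.5$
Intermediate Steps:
$k{\left(j \right)} = -72$ ($k{\left(j \right)} = - 6 \left(3 \cdot 3 + 3\right) = - 6 \left(9 + 3\right) = \left(-6\right) 12 = -72$)
$B{\left(I \right)} = 18 + I$
$m = \frac{1}{2} \approx 0.5$
$g{\left(l \right)} = - \frac{1}{2}$ ($g{\left(l \right)} = \left(-1\right) \frac{1}{2} = - \frac{1}{2}$)
$O = -1749$ ($O = \left(18 + 39\right) - 1806 = 57 - 1806 = -1749$)
$O - g{\left(k{\left(-7 \right)} \right)} = -1749 - - \frac{1}{2} = -1749 + \frac{1}{2} = - \frac{3497}{2}$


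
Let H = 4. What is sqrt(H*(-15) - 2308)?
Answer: 8*I*sqrt(37) ≈ 48.662*I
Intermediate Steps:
sqrt(H*(-15) - 2308) = sqrt(4*(-15) - 2308) = sqrt(-60 - 2308) = sqrt(-2368) = 8*I*sqrt(37)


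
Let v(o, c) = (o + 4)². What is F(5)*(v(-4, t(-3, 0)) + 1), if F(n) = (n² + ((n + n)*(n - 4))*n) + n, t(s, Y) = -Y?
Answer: 80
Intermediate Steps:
v(o, c) = (4 + o)²
F(n) = n + n² + 2*n²*(-4 + n) (F(n) = (n² + ((2*n)*(-4 + n))*n) + n = (n² + (2*n*(-4 + n))*n) + n = (n² + 2*n²*(-4 + n)) + n = n + n² + 2*n²*(-4 + n))
F(5)*(v(-4, t(-3, 0)) + 1) = (5*(1 - 7*5 + 2*5²))*((4 - 4)² + 1) = (5*(1 - 35 + 2*25))*(0² + 1) = (5*(1 - 35 + 50))*(0 + 1) = (5*16)*1 = 80*1 = 80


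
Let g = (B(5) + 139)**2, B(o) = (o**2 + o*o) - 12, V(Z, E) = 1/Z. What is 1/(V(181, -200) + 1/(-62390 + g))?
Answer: 5622041/30880 ≈ 182.06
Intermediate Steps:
B(o) = -12 + 2*o**2 (B(o) = (o**2 + o**2) - 12 = 2*o**2 - 12 = -12 + 2*o**2)
g = 31329 (g = ((-12 + 2*5**2) + 139)**2 = ((-12 + 2*25) + 139)**2 = ((-12 + 50) + 139)**2 = (38 + 139)**2 = 177**2 = 31329)
1/(V(181, -200) + 1/(-62390 + g)) = 1/(1/181 + 1/(-62390 + 31329)) = 1/(1/181 + 1/(-31061)) = 1/(1/181 - 1/31061) = 1/(30880/5622041) = 5622041/30880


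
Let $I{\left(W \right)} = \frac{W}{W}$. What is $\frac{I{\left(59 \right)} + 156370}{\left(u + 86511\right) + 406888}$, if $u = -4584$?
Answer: $\frac{156371}{488815} \approx 0.3199$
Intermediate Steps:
$I{\left(W \right)} = 1$
$\frac{I{\left(59 \right)} + 156370}{\left(u + 86511\right) + 406888} = \frac{1 + 156370}{\left(-4584 + 86511\right) + 406888} = \frac{156371}{81927 + 406888} = \frac{156371}{488815}$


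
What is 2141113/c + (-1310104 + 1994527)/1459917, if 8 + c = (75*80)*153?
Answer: 139042300231/49636745432 ≈ 2.8012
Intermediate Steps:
c = 917992 (c = -8 + (75*80)*153 = -8 + 6000*153 = -8 + 918000 = 917992)
2141113/c + (-1310104 + 1994527)/1459917 = 2141113/917992 + (-1310104 + 1994527)/1459917 = 2141113*(1/917992) + 684423*(1/1459917) = 2141113/917992 + 25349/54071 = 139042300231/49636745432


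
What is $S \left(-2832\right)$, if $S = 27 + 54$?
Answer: $-229392$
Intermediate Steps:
$S = 81$
$S \left(-2832\right) = 81 \left(-2832\right) = -229392$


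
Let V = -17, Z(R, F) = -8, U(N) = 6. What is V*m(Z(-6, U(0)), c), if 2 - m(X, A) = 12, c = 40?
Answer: 170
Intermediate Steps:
m(X, A) = -10 (m(X, A) = 2 - 1*12 = 2 - 12 = -10)
V*m(Z(-6, U(0)), c) = -17*(-10) = 170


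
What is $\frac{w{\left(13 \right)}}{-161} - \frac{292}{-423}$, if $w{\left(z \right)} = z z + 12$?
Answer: $- \frac{29551}{68103} \approx -0.43392$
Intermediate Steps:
$w{\left(z \right)} = 12 + z^{2}$ ($w{\left(z \right)} = z^{2} + 12 = 12 + z^{2}$)
$\frac{w{\left(13 \right)}}{-161} - \frac{292}{-423} = \frac{12 + 13^{2}}{-161} - \frac{292}{-423} = \left(12 + 169\right) \left(- \frac{1}{161}\right) - - \frac{292}{423} = 181 \left(- \frac{1}{161}\right) + \frac{292}{423} = - \frac{181}{161} + \frac{292}{423} = - \frac{29551}{68103}$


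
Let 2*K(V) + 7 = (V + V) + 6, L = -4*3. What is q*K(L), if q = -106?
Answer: 1325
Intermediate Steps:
L = -12
K(V) = -½ + V (K(V) = -7/2 + ((V + V) + 6)/2 = -7/2 + (2*V + 6)/2 = -7/2 + (6 + 2*V)/2 = -7/2 + (3 + V) = -½ + V)
q*K(L) = -106*(-½ - 12) = -106*(-25/2) = 1325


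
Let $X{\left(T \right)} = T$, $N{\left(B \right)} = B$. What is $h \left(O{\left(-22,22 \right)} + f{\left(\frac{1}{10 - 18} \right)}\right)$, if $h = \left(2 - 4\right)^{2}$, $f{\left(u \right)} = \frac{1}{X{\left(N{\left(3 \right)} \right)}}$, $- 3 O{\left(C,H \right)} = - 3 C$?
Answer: $- \frac{260}{3} \approx -86.667$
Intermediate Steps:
$O{\left(C,H \right)} = C$ ($O{\left(C,H \right)} = - \frac{\left(-3\right) C}{3} = C$)
$f{\left(u \right)} = \frac{1}{3}$
$h = 4$ ($h = \left(2 - 4\right)^{2} = \left(-2\right)^{2} = 4$)
$h \left(O{\left(-22,22 \right)} + f{\left(\frac{1}{10 - 18} \right)}\right) = 4 \left(-22 + \frac{1}{3}\right) = 4 \left(- \frac{65}{3}\right) = - \frac{260}{3}$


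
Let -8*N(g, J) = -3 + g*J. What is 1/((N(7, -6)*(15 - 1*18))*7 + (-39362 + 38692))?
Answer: -8/6305 ≈ -0.0012688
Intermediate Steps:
N(g, J) = 3/8 - J*g/8 (N(g, J) = -(-3 + g*J)/8 = -(-3 + J*g)/8 = 3/8 - J*g/8)
1/((N(7, -6)*(15 - 1*18))*7 + (-39362 + 38692)) = 1/(((3/8 - ⅛*(-6)*7)*(15 - 1*18))*7 + (-39362 + 38692)) = 1/(((3/8 + 21/4)*(15 - 18))*7 - 670) = 1/(((45/8)*(-3))*7 - 670) = 1/(-135/8*7 - 670) = 1/(-945/8 - 670) = 1/(-6305/8) = -8/6305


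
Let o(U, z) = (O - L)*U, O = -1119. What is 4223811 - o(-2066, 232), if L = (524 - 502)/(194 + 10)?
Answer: 97498444/51 ≈ 1.9117e+6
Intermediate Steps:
L = 11/102 (L = 22/204 = 22*(1/204) = 11/102 ≈ 0.10784)
o(U, z) = -114149*U/102 (o(U, z) = (-1119 - 1*11/102)*U = (-1119 - 11/102)*U = -114149*U/102)
4223811 - o(-2066, 232) = 4223811 - (-114149)*(-2066)/102 = 4223811 - 1*117915917/51 = 4223811 - 117915917/51 = 97498444/51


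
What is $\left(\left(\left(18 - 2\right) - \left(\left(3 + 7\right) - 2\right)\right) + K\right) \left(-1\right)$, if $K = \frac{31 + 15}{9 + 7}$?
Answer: $- \frac{87}{8} \approx -10.875$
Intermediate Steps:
$K = \frac{23}{8}$ ($K = \frac{46}{16} = 46 \cdot \frac{1}{16} = \frac{23}{8} \approx 2.875$)
$\left(\left(\left(18 - 2\right) - \left(\left(3 + 7\right) - 2\right)\right) + K\right) \left(-1\right) = \left(\left(\left(18 - 2\right) - \left(\left(3 + 7\right) - 2\right)\right) + \frac{23}{8}\right) \left(-1\right) = \left(\left(\left(18 - 2\right) - \left(10 - 2\right)\right) + \frac{23}{8}\right) \left(-1\right) = \left(\left(16 - 8\right) + \frac{23}{8}\right) \left(-1\right) = \left(8 + \frac{23}{8}\right) \left(-1\right) = \frac{87}{8} \left(-1\right) = - \frac{87}{8}$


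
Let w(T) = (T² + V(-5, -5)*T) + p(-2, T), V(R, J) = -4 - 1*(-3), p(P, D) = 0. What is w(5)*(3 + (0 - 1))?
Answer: 40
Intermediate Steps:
V(R, J) = -1 (V(R, J) = -4 + 3 = -1)
w(T) = T² - T (w(T) = (T² - T) + 0 = T² - T)
w(5)*(3 + (0 - 1)) = (5*(-1 + 5))*(3 + (0 - 1)) = (5*4)*(3 - 1) = 20*2 = 40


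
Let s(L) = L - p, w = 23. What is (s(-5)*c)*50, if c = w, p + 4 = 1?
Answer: -2300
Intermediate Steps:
p = -3 (p = -4 + 1 = -3)
c = 23
s(L) = 3 + L (s(L) = L - 1*(-3) = L + 3 = 3 + L)
(s(-5)*c)*50 = ((3 - 5)*23)*50 = -2*23*50 = -46*50 = -2300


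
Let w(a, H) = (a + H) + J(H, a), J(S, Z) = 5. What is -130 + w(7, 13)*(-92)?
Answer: -2430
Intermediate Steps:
w(a, H) = 5 + H + a (w(a, H) = (a + H) + 5 = (H + a) + 5 = 5 + H + a)
-130 + w(7, 13)*(-92) = -130 + (5 + 13 + 7)*(-92) = -130 + 25*(-92) = -130 - 2300 = -2430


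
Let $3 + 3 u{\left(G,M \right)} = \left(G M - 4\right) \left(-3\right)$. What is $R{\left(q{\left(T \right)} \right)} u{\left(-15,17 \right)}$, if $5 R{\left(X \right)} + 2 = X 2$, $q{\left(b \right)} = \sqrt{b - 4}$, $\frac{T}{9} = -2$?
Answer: $- \frac{516}{5} + \frac{516 i \sqrt{22}}{5} \approx -103.2 + 484.05 i$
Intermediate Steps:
$T = -18$ ($T = 9 \left(-2\right) = -18$)
$q{\left(b \right)} = \sqrt{-4 + b}$
$R{\left(X \right)} = - \frac{2}{5} + \frac{2 X}{5}$ ($R{\left(X \right)} = - \frac{2}{5} + \frac{X 2}{5} = - \frac{2}{5} + \frac{2 X}{5}$)
$u{\left(G,M \right)} = 3 - G M$ ($u{\left(G,M \right)} = -1 + \frac{\left(G M - 4\right) \left(-3\right)}{3} = -1 + \frac{\left(-4 + G M\right) \left(-3\right)}{3} = -1 + \frac{12 - 3 G M}{3} = -1 - \left(-4 + G M\right) = 3 - G M$)
$R{\left(q{\left(T \right)} \right)} u{\left(-15,17 \right)} = \left(- \frac{2}{5} + \frac{2 \sqrt{-4 - 18}}{5}\right) \left(3 - \left(-15\right) 17\right) = \left(- \frac{2}{5} + \frac{2 \sqrt{-22}}{5}\right) \left(3 + 255\right) = \left(- \frac{2}{5} + \frac{2 i \sqrt{22}}{5}\right) 258 = - \frac{516}{5} + \frac{516 i \sqrt{22}}{5}$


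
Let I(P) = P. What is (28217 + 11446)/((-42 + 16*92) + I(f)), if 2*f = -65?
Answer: 6102/215 ≈ 28.381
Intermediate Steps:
f = -65/2 (f = (½)*(-65) = -65/2 ≈ -32.500)
(28217 + 11446)/((-42 + 16*92) + I(f)) = (28217 + 11446)/((-42 + 16*92) - 65/2) = 39663/((-42 + 1472) - 65/2) = 39663/(1430 - 65/2) = 39663/(2795/2) = 39663*(2/2795) = 6102/215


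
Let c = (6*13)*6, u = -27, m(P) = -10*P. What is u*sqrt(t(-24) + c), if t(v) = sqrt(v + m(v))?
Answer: -27*sqrt(468 + 6*sqrt(6)) ≈ -593.20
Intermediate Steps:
m(P) = -10*P
t(v) = 3*sqrt(-v) (t(v) = sqrt(v - 10*v) = sqrt(-9*v) = 3*sqrt(-v))
c = 468 (c = 78*6 = 468)
u*sqrt(t(-24) + c) = -27*sqrt(3*sqrt(-1*(-24)) + 468) = -27*sqrt(3*sqrt(24) + 468) = -27*sqrt(3*(2*sqrt(6)) + 468) = -27*sqrt(6*sqrt(6) + 468) = -27*sqrt(468 + 6*sqrt(6))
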